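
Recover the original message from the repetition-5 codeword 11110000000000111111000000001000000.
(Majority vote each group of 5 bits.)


Groups: 11110, 00000, 00001, 11111, 00000, 00010, 00000
Majority votes: 1001000

1001000


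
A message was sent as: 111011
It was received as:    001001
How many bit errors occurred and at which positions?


XOR: 110010

3 error(s) at position(s): 0, 1, 4


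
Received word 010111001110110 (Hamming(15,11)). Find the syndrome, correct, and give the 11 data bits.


Syndrome = 14: error at position 14

Data: 01101110100 (corrected bit 14)


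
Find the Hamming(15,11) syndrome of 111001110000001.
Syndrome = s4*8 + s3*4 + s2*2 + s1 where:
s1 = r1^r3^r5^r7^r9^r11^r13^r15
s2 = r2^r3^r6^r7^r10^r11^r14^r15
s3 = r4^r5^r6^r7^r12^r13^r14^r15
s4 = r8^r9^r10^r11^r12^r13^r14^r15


s1=0, s2=1, s3=1, s4=0

Syndrome = 6 (error at position 6)


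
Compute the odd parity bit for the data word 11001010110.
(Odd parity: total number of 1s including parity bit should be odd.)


Number of 1s in data: 6
Parity bit: 1

1


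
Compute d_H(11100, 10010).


XOR: 01110
Count of 1s: 3

3


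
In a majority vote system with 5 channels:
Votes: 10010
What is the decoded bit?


Ones: 2 out of 5
Threshold: 3

0 (2/5 voted 1)


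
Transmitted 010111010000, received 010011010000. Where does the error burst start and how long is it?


XOR: 000100000000

Burst at position 3, length 1


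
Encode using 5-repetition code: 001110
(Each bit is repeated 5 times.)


Each bit -> 5 copies

000000000011111111111111100000


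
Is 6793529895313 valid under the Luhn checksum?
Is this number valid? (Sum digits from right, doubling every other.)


Luhn sum = 69
69 mod 10 = 9

Invalid (Luhn sum mod 10 = 9)


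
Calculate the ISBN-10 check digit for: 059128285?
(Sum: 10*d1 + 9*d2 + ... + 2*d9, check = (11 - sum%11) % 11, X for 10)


Weighted sum: 218
218 mod 11 = 9

Check digit: 2


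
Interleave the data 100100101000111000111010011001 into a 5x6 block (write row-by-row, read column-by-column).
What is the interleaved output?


Matrix:
  100100
  101000
  111000
  111010
  011001
Read columns: 111100011101111100000001000001

111100011101111100000001000001


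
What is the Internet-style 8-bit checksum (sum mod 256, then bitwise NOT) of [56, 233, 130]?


Sum = 419 mod 256 = 163
Complement = 92

92


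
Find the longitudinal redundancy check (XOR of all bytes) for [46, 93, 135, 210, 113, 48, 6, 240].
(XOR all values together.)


XOR chain: 46 ^ 93 ^ 135 ^ 210 ^ 113 ^ 48 ^ 6 ^ 240 = 145

145


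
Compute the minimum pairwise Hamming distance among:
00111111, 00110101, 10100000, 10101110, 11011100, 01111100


Comparing all pairs, minimum distance: 2
Can detect 1 errors, correct 0 errors

2


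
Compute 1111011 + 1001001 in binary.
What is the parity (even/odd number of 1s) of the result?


1111011 = 123
1001001 = 73
Sum = 196 = 11000100
1s count = 3

odd parity (3 ones in 11000100)


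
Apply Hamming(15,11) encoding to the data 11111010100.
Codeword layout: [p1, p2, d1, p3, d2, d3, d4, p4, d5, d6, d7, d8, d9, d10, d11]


Parity bits: p1=0, p2=0, p3=0, p4=1

001011111010100


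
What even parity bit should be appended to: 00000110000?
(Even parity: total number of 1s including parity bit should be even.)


Number of 1s in data: 2
Parity bit: 0

0


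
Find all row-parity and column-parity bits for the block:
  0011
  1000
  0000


Row parities: 010
Column parities: 1011

Row P: 010, Col P: 1011, Corner: 1


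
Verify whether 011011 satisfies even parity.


Number of 1s: 4

Yes, parity is correct (4 ones)


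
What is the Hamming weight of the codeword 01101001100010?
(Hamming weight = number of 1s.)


Counting 1s in 01101001100010

6


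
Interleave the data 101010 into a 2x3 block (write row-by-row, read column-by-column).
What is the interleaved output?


Matrix:
  101
  010
Read columns: 100110

100110


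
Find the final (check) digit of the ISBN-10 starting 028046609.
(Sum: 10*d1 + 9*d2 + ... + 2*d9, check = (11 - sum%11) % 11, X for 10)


Weighted sum: 178
178 mod 11 = 2

Check digit: 9


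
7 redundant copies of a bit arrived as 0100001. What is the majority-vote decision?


Ones: 2 out of 7
Threshold: 4

0 (2/7 voted 1)


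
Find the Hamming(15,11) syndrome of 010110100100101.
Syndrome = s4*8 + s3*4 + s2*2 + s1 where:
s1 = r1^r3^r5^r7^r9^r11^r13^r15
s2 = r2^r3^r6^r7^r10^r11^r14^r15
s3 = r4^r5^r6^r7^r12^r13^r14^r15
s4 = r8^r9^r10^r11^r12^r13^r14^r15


s1=0, s2=0, s3=1, s4=1

Syndrome = 12 (error at position 12)


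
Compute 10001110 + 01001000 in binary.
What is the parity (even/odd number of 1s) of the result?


10001110 = 142
01001000 = 72
Sum = 214 = 11010110
1s count = 5

odd parity (5 ones in 11010110)


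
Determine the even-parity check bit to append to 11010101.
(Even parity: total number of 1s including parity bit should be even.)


Number of 1s in data: 5
Parity bit: 1

1


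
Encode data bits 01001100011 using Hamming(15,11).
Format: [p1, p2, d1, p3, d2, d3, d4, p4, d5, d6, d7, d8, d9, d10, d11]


Parity bits: p1=1, p2=1, p3=1, p4=0

110110001100011


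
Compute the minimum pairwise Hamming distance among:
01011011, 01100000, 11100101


Comparing all pairs, minimum distance: 3
Can detect 2 errors, correct 1 errors

3


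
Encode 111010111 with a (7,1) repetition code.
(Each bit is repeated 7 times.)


Each bit -> 7 copies

111111111111111111111000000011111110000000111111111111111111111


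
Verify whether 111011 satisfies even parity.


Number of 1s: 5

No, parity error (5 ones)


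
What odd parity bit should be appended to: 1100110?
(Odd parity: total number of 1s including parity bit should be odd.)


Number of 1s in data: 4
Parity bit: 1

1


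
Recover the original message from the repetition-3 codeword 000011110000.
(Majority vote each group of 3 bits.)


Groups: 000, 011, 110, 000
Majority votes: 0110

0110


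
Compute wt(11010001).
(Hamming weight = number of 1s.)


Counting 1s in 11010001

4


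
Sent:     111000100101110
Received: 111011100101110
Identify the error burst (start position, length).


XOR: 000011000000000

Burst at position 4, length 2


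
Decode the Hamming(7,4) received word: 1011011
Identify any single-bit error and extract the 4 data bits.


Syndrome = 7: error at position 7

Data: 1010 (corrected bit 7)


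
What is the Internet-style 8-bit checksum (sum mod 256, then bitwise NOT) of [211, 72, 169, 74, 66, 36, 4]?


Sum = 632 mod 256 = 120
Complement = 135

135


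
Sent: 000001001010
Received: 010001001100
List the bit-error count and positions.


XOR: 010000000110

3 error(s) at position(s): 1, 9, 10


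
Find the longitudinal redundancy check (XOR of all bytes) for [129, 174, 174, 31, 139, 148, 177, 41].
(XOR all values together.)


XOR chain: 129 ^ 174 ^ 174 ^ 31 ^ 139 ^ 148 ^ 177 ^ 41 = 25

25


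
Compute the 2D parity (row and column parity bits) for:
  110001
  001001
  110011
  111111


Row parities: 1000
Column parities: 110100

Row P: 1000, Col P: 110100, Corner: 1


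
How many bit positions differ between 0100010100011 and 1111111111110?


XOR: 1011101011101
Count of 1s: 9

9


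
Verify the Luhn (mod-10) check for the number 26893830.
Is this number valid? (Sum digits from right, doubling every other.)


Luhn sum = 46
46 mod 10 = 6

Invalid (Luhn sum mod 10 = 6)


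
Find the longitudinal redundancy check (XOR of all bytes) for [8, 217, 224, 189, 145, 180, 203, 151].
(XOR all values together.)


XOR chain: 8 ^ 217 ^ 224 ^ 189 ^ 145 ^ 180 ^ 203 ^ 151 = 245

245


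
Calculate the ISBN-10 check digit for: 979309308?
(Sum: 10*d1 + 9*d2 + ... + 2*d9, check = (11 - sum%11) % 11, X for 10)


Weighted sum: 319
319 mod 11 = 0

Check digit: 0


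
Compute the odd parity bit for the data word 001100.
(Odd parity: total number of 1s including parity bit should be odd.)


Number of 1s in data: 2
Parity bit: 1

1


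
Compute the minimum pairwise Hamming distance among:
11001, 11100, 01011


Comparing all pairs, minimum distance: 2
Can detect 1 errors, correct 0 errors

2


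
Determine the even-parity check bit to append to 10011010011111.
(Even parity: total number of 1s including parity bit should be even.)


Number of 1s in data: 9
Parity bit: 1

1


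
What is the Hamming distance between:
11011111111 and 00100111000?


XOR: 11111000111
Count of 1s: 8

8


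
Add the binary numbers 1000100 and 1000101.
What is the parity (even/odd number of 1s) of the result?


1000100 = 68
1000101 = 69
Sum = 137 = 10001001
1s count = 3

odd parity (3 ones in 10001001)


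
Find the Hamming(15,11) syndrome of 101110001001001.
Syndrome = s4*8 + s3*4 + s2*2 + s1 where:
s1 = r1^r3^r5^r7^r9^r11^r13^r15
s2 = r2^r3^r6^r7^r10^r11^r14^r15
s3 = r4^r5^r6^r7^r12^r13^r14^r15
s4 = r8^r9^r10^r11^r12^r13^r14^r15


s1=1, s2=0, s3=0, s4=1

Syndrome = 9 (error at position 9)


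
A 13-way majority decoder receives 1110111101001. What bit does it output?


Ones: 9 out of 13
Threshold: 7

1 (9/13 voted 1)


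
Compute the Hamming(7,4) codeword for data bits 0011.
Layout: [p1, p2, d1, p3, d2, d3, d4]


Parity bits: p1=1, p2=0, p3=0

1000011


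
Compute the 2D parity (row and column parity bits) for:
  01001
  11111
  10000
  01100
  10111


Row parities: 01100
Column parities: 11101

Row P: 01100, Col P: 11101, Corner: 0


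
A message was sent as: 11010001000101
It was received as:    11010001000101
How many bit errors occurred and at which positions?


XOR: 00000000000000

0 errors (received matches sent)


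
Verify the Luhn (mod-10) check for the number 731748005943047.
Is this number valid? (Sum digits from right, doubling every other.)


Luhn sum = 69
69 mod 10 = 9

Invalid (Luhn sum mod 10 = 9)


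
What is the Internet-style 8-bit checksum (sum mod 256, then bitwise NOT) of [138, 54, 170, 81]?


Sum = 443 mod 256 = 187
Complement = 68

68


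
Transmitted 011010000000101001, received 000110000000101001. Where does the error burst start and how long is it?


XOR: 011100000000000000

Burst at position 1, length 3


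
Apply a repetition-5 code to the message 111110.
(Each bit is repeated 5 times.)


Each bit -> 5 copies

111111111111111111111111100000


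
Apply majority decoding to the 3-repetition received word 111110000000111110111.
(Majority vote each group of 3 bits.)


Groups: 111, 110, 000, 000, 111, 110, 111
Majority votes: 1100111

1100111


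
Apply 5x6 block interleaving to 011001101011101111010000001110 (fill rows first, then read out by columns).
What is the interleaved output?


Matrix:
  011001
  101011
  101111
  010000
  001110
Read columns: 011001001011101001010110111100

011001001011101001010110111100


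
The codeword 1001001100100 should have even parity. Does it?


Number of 1s: 5

No, parity error (5 ones)


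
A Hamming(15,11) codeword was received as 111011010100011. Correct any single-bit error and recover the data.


Syndrome = 0: no error detected

Data: 11100100011 (no errors)


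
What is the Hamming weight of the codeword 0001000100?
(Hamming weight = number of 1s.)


Counting 1s in 0001000100

2


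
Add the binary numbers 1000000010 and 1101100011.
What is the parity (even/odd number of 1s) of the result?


1000000010 = 514
1101100011 = 867
Sum = 1381 = 10101100101
1s count = 6

even parity (6 ones in 10101100101)


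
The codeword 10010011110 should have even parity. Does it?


Number of 1s: 6

Yes, parity is correct (6 ones)


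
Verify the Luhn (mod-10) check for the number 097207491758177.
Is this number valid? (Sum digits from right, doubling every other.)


Luhn sum = 69
69 mod 10 = 9

Invalid (Luhn sum mod 10 = 9)


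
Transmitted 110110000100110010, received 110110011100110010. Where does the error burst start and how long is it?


XOR: 000000011000000000

Burst at position 7, length 2


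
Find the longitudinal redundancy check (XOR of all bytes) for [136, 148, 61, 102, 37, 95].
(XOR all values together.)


XOR chain: 136 ^ 148 ^ 61 ^ 102 ^ 37 ^ 95 = 61

61


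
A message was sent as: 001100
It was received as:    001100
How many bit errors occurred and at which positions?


XOR: 000000

0 errors (received matches sent)


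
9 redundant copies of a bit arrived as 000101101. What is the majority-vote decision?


Ones: 4 out of 9
Threshold: 5

0 (4/9 voted 1)


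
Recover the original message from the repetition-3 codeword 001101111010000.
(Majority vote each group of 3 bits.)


Groups: 001, 101, 111, 010, 000
Majority votes: 01100

01100


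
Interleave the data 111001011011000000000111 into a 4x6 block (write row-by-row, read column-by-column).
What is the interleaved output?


Matrix:
  111001
  011011
  000000
  000111
Read columns: 100011001100000101011101

100011001100000101011101


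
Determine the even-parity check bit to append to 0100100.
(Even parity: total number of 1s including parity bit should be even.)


Number of 1s in data: 2
Parity bit: 0

0


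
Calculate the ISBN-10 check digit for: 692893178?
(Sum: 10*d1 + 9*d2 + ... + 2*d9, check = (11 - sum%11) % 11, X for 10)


Weighted sum: 323
323 mod 11 = 4

Check digit: 7


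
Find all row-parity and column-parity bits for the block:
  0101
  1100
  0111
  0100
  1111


Row parities: 00110
Column parities: 0101

Row P: 00110, Col P: 0101, Corner: 0


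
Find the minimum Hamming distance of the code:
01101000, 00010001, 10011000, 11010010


Comparing all pairs, minimum distance: 3
Can detect 2 errors, correct 1 errors

3


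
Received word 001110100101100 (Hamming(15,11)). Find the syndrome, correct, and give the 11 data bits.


Syndrome = 14: error at position 14

Data: 11010101110 (corrected bit 14)


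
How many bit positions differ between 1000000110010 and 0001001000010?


XOR: 1001001110000
Count of 1s: 5

5


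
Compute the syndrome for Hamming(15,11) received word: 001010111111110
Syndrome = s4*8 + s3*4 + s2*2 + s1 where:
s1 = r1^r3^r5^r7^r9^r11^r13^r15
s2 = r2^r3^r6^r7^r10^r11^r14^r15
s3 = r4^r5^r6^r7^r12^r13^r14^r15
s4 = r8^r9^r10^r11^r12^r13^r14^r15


s1=0, s2=1, s3=1, s4=1

Syndrome = 14 (error at position 14)


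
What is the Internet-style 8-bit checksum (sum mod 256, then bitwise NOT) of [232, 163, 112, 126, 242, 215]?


Sum = 1090 mod 256 = 66
Complement = 189

189


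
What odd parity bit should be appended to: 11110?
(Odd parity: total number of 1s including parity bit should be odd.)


Number of 1s in data: 4
Parity bit: 1

1


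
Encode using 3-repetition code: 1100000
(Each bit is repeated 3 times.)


Each bit -> 3 copies

111111000000000000000


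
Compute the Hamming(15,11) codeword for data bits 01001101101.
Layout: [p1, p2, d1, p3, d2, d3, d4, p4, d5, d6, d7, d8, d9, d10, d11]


Parity bits: p1=0, p2=0, p3=0, p4=1

000010011101101


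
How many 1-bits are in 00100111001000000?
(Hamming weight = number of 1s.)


Counting 1s in 00100111001000000

5


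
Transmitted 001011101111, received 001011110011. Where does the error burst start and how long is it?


XOR: 000000011100

Burst at position 7, length 3


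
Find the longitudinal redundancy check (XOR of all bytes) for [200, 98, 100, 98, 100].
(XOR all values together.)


XOR chain: 200 ^ 98 ^ 100 ^ 98 ^ 100 = 200

200


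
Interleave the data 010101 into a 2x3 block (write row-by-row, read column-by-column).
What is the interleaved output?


Matrix:
  010
  101
Read columns: 011001

011001


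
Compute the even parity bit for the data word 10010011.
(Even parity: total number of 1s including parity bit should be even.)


Number of 1s in data: 4
Parity bit: 0

0


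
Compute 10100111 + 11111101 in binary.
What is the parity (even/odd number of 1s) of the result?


10100111 = 167
11111101 = 253
Sum = 420 = 110100100
1s count = 4

even parity (4 ones in 110100100)


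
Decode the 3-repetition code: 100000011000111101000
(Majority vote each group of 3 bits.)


Groups: 100, 000, 011, 000, 111, 101, 000
Majority votes: 0010110

0010110


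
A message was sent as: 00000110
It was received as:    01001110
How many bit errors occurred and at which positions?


XOR: 01001000

2 error(s) at position(s): 1, 4


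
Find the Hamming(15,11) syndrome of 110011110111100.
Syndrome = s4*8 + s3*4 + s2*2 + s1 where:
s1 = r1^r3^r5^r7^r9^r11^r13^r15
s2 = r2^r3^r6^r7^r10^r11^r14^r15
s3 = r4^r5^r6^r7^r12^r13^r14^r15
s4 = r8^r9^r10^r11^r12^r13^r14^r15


s1=1, s2=1, s3=1, s4=1

Syndrome = 15 (error at position 15)


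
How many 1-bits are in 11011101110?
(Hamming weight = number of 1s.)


Counting 1s in 11011101110

8


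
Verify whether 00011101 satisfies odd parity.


Number of 1s: 4

No, parity error (4 ones)


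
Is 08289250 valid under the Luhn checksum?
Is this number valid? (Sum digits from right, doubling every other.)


Luhn sum = 32
32 mod 10 = 2

Invalid (Luhn sum mod 10 = 2)


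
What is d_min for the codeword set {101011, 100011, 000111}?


Comparing all pairs, minimum distance: 1
Can detect 0 errors, correct 0 errors

1


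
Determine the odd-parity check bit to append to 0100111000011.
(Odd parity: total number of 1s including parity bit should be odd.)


Number of 1s in data: 6
Parity bit: 1

1


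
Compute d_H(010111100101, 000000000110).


XOR: 010111100011
Count of 1s: 7

7


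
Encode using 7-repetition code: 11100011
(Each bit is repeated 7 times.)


Each bit -> 7 copies

11111111111111111111100000000000000000000011111111111111


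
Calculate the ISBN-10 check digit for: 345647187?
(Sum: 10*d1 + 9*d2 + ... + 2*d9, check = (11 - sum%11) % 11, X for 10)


Weighted sum: 249
249 mod 11 = 7

Check digit: 4


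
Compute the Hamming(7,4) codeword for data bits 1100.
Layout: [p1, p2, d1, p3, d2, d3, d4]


Parity bits: p1=0, p2=1, p3=1

0111100


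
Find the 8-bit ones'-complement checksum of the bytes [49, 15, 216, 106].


Sum = 386 mod 256 = 130
Complement = 125

125


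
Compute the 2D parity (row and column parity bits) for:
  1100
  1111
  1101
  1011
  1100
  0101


Row parities: 001100
Column parities: 1100

Row P: 001100, Col P: 1100, Corner: 0


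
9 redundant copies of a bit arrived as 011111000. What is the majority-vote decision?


Ones: 5 out of 9
Threshold: 5

1 (5/9 voted 1)


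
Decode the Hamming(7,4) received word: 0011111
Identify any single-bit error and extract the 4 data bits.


Syndrome = 3: error at position 3

Data: 0111 (corrected bit 3)


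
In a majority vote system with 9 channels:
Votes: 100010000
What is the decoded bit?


Ones: 2 out of 9
Threshold: 5

0 (2/9 voted 1)


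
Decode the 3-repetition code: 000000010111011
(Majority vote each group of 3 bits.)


Groups: 000, 000, 010, 111, 011
Majority votes: 00011

00011


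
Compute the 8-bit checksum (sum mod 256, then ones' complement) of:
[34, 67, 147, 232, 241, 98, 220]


Sum = 1039 mod 256 = 15
Complement = 240

240


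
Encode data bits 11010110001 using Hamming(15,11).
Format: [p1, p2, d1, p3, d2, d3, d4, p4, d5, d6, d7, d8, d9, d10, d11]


Parity bits: p1=1, p2=1, p3=1, p4=1

111110110110001


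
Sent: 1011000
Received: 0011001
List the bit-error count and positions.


XOR: 1000001

2 error(s) at position(s): 0, 6


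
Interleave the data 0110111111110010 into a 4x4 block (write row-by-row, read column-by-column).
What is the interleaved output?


Matrix:
  0110
  1111
  1111
  0010
Read columns: 0110111011110110

0110111011110110


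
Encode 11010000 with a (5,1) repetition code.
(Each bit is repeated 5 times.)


Each bit -> 5 copies

1111111111000001111100000000000000000000


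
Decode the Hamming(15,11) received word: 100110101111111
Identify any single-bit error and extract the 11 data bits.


Syndrome = 15: error at position 15

Data: 01011111110 (corrected bit 15)


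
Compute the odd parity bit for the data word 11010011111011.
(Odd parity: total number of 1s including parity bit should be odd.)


Number of 1s in data: 10
Parity bit: 1

1


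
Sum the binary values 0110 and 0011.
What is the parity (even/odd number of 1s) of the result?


0110 = 6
0011 = 3
Sum = 9 = 1001
1s count = 2

even parity (2 ones in 1001)


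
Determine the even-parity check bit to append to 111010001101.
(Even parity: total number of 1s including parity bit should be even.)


Number of 1s in data: 7
Parity bit: 1

1


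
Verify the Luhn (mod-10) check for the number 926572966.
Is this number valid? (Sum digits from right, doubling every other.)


Luhn sum = 49
49 mod 10 = 9

Invalid (Luhn sum mod 10 = 9)


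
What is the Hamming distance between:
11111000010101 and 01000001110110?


XOR: 10111001100011
Count of 1s: 8

8


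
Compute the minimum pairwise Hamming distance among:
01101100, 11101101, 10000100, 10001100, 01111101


Comparing all pairs, minimum distance: 1
Can detect 0 errors, correct 0 errors

1


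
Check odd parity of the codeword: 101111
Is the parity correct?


Number of 1s: 5

Yes, parity is correct (5 ones)


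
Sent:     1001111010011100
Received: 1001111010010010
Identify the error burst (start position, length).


XOR: 0000000000001110

Burst at position 12, length 3


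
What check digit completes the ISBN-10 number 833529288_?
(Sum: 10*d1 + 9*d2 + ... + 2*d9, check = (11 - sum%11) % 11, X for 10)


Weighted sum: 271
271 mod 11 = 7

Check digit: 4


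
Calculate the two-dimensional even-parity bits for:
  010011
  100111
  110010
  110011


Row parities: 1010
Column parities: 110101

Row P: 1010, Col P: 110101, Corner: 0


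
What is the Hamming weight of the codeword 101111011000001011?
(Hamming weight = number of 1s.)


Counting 1s in 101111011000001011

10


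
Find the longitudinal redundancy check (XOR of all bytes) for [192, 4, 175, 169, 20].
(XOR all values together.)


XOR chain: 192 ^ 4 ^ 175 ^ 169 ^ 20 = 214

214


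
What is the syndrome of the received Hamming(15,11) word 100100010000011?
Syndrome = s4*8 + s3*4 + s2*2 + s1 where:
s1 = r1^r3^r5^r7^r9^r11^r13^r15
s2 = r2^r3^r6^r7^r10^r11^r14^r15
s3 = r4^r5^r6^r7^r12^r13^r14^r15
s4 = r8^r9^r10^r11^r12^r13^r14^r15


s1=0, s2=0, s3=1, s4=1

Syndrome = 12 (error at position 12)


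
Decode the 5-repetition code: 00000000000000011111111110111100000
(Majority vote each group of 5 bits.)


Groups: 00000, 00000, 00000, 11111, 11111, 01111, 00000
Majority votes: 0001110

0001110


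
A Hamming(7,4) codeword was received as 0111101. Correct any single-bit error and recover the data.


Syndrome = 7: error at position 7

Data: 1100 (corrected bit 7)


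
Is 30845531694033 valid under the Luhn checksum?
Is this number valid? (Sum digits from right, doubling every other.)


Luhn sum = 59
59 mod 10 = 9

Invalid (Luhn sum mod 10 = 9)


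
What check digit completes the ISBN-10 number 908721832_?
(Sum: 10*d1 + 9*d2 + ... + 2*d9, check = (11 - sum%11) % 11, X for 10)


Weighted sum: 265
265 mod 11 = 1

Check digit: X


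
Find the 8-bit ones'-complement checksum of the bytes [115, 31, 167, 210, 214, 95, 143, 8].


Sum = 983 mod 256 = 215
Complement = 40

40


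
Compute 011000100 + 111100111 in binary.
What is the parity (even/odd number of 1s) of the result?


011000100 = 196
111100111 = 487
Sum = 683 = 1010101011
1s count = 6

even parity (6 ones in 1010101011)


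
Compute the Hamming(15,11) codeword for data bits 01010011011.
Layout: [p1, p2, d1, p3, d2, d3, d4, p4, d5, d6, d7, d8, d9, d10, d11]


Parity bits: p1=0, p2=0, p3=1, p4=0

000110100011011


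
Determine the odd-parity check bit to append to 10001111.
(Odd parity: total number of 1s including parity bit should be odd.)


Number of 1s in data: 5
Parity bit: 0

0


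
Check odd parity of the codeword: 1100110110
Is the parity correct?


Number of 1s: 6

No, parity error (6 ones)


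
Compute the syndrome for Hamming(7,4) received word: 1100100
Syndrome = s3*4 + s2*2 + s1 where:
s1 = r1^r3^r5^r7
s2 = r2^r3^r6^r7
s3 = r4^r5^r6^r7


s1=0, s2=1, s3=1

Syndrome = 6 (error at position 6)


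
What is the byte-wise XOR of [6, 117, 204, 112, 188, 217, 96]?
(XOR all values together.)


XOR chain: 6 ^ 117 ^ 204 ^ 112 ^ 188 ^ 217 ^ 96 = 202

202


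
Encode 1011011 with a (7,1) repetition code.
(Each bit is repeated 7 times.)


Each bit -> 7 copies

1111111000000011111111111111000000011111111111111


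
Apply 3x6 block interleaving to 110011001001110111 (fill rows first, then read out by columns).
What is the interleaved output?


Matrix:
  110011
  001001
  110111
Read columns: 101101010001101111

101101010001101111


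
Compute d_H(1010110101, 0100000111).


XOR: 1110110010
Count of 1s: 6

6


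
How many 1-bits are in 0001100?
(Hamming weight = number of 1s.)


Counting 1s in 0001100

2


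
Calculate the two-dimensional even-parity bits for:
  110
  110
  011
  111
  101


Row parities: 00010
Column parities: 001

Row P: 00010, Col P: 001, Corner: 1


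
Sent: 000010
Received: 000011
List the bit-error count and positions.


XOR: 000001

1 error(s) at position(s): 5


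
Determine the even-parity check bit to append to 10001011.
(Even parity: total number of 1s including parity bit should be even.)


Number of 1s in data: 4
Parity bit: 0

0


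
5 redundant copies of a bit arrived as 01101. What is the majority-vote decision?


Ones: 3 out of 5
Threshold: 3

1 (3/5 voted 1)


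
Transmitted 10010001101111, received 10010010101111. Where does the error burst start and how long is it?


XOR: 00000011000000

Burst at position 6, length 2


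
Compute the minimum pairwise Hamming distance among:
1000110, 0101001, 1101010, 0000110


Comparing all pairs, minimum distance: 1
Can detect 0 errors, correct 0 errors

1


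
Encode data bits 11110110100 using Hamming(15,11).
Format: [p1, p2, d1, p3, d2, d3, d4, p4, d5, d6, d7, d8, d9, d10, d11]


Parity bits: p1=1, p2=1, p3=0, p4=1

111011110110100


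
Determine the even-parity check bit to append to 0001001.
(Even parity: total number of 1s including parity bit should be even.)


Number of 1s in data: 2
Parity bit: 0

0


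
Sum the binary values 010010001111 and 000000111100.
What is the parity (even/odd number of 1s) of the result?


010010001111 = 1167
000000111100 = 60
Sum = 1227 = 10011001011
1s count = 6

even parity (6 ones in 10011001011)


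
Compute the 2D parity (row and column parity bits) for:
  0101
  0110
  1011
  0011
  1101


Row parities: 00101
Column parities: 0110

Row P: 00101, Col P: 0110, Corner: 0


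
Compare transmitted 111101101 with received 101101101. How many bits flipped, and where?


XOR: 010000000

1 error(s) at position(s): 1


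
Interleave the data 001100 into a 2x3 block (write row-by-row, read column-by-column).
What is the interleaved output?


Matrix:
  001
  100
Read columns: 010010

010010


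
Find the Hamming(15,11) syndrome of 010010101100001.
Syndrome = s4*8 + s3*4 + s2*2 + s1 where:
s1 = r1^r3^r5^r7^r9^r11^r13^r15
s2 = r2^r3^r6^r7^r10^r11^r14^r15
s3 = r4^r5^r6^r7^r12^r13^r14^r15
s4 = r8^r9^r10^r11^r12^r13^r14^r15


s1=0, s2=0, s3=1, s4=1

Syndrome = 12 (error at position 12)


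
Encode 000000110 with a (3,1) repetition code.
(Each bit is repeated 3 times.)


Each bit -> 3 copies

000000000000000000111111000


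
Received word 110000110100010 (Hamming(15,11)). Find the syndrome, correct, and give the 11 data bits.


Syndrome = 8: error at position 8

Data: 00010100010 (corrected bit 8)


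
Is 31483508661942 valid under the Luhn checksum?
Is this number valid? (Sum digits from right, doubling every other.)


Luhn sum = 72
72 mod 10 = 2

Invalid (Luhn sum mod 10 = 2)


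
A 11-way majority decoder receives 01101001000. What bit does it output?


Ones: 4 out of 11
Threshold: 6

0 (4/11 voted 1)


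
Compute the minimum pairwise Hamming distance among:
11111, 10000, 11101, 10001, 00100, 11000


Comparing all pairs, minimum distance: 1
Can detect 0 errors, correct 0 errors

1


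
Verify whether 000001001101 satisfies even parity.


Number of 1s: 4

Yes, parity is correct (4 ones)


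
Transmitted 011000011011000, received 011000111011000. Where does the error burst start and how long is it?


XOR: 000000100000000

Burst at position 6, length 1


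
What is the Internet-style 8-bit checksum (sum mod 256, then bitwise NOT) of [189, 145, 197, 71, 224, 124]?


Sum = 950 mod 256 = 182
Complement = 73

73


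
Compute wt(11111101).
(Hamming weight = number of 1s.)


Counting 1s in 11111101

7


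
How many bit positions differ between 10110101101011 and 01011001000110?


XOR: 11101100101101
Count of 1s: 9

9


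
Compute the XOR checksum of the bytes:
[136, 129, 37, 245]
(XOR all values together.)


XOR chain: 136 ^ 129 ^ 37 ^ 245 = 217

217


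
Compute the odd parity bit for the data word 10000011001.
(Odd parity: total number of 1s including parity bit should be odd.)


Number of 1s in data: 4
Parity bit: 1

1


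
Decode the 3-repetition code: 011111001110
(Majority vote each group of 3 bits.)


Groups: 011, 111, 001, 110
Majority votes: 1101

1101


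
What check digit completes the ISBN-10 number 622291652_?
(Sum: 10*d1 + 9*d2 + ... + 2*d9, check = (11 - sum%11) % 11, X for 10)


Weighted sum: 210
210 mod 11 = 1

Check digit: X


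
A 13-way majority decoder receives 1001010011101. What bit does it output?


Ones: 7 out of 13
Threshold: 7

1 (7/13 voted 1)


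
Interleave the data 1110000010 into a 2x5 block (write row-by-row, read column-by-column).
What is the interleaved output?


Matrix:
  11100
  00010
Read columns: 1010100100

1010100100


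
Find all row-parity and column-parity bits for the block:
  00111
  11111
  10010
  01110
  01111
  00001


Row parities: 110101
Column parities: 01010

Row P: 110101, Col P: 01010, Corner: 0


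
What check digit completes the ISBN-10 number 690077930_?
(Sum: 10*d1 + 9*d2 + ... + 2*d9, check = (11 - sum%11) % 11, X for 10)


Weighted sum: 263
263 mod 11 = 10

Check digit: 1


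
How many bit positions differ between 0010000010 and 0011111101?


XOR: 0001111111
Count of 1s: 7

7


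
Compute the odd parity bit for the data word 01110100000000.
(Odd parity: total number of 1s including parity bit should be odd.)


Number of 1s in data: 4
Parity bit: 1

1


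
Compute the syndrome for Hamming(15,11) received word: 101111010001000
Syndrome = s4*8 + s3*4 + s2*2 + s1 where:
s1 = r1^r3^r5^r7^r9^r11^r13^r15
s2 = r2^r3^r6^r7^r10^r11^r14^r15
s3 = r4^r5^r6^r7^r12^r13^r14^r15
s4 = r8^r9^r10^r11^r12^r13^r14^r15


s1=1, s2=0, s3=0, s4=0

Syndrome = 1 (error at position 1)


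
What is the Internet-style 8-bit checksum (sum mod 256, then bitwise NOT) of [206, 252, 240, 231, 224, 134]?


Sum = 1287 mod 256 = 7
Complement = 248

248


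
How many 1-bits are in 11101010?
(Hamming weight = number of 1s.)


Counting 1s in 11101010

5


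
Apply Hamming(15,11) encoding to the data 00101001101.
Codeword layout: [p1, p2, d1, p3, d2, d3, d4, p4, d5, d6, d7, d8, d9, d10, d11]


Parity bits: p1=1, p2=0, p3=0, p4=0

100001001001101


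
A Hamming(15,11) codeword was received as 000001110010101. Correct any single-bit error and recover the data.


Syndrome = 0: no error detected

Data: 00110010101 (no errors)


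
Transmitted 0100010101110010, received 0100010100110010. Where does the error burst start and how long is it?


XOR: 0000000001000000

Burst at position 9, length 1


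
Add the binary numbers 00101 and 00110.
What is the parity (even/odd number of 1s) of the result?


00101 = 5
00110 = 6
Sum = 11 = 1011
1s count = 3

odd parity (3 ones in 1011)


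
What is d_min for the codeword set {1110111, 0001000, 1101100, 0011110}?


Comparing all pairs, minimum distance: 3
Can detect 2 errors, correct 1 errors

3


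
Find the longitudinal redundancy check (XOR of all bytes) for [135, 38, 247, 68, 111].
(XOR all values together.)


XOR chain: 135 ^ 38 ^ 247 ^ 68 ^ 111 = 125

125


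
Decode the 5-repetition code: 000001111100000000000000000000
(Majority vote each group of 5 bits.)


Groups: 00000, 11111, 00000, 00000, 00000, 00000
Majority votes: 010000

010000


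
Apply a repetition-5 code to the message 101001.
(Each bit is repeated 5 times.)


Each bit -> 5 copies

111110000011111000000000011111


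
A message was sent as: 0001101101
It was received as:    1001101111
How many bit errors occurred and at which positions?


XOR: 1000000010

2 error(s) at position(s): 0, 8


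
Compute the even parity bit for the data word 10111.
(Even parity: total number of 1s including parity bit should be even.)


Number of 1s in data: 4
Parity bit: 0

0


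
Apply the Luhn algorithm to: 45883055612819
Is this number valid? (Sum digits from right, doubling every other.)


Luhn sum = 67
67 mod 10 = 7

Invalid (Luhn sum mod 10 = 7)


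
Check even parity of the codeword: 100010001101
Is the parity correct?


Number of 1s: 5

No, parity error (5 ones)


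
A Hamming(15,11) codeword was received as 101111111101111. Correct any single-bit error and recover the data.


Syndrome = 9: error at position 9

Data: 11110101111 (corrected bit 9)


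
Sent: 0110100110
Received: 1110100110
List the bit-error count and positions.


XOR: 1000000000

1 error(s) at position(s): 0


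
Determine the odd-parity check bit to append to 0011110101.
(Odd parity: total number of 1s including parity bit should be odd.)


Number of 1s in data: 6
Parity bit: 1

1


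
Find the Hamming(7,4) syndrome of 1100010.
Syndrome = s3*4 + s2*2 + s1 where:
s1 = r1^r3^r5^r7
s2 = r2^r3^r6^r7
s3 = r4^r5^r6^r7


s1=1, s2=0, s3=1

Syndrome = 5 (error at position 5)


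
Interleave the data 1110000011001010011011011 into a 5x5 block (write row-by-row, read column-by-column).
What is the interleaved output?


Matrix:
  11100
  00011
  00101
  00110
  11011
Read columns: 1000110001101100101101101

1000110001101100101101101


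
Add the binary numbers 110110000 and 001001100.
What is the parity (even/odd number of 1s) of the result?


110110000 = 432
001001100 = 76
Sum = 508 = 111111100
1s count = 7

odd parity (7 ones in 111111100)


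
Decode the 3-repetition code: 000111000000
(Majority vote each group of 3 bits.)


Groups: 000, 111, 000, 000
Majority votes: 0100

0100


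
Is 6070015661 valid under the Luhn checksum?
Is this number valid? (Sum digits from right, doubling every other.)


Luhn sum = 20
20 mod 10 = 0

Valid (Luhn sum mod 10 = 0)


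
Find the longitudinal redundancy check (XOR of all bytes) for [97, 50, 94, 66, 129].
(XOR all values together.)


XOR chain: 97 ^ 50 ^ 94 ^ 66 ^ 129 = 206

206


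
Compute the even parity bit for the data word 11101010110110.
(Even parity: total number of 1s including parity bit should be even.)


Number of 1s in data: 9
Parity bit: 1

1


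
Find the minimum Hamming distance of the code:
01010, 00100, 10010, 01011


Comparing all pairs, minimum distance: 1
Can detect 0 errors, correct 0 errors

1


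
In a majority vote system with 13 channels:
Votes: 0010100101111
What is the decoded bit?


Ones: 7 out of 13
Threshold: 7

1 (7/13 voted 1)


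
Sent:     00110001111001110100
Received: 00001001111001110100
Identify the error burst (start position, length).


XOR: 00111000000000000000

Burst at position 2, length 3


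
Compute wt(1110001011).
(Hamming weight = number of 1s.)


Counting 1s in 1110001011

6


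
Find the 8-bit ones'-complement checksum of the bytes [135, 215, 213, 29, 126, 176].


Sum = 894 mod 256 = 126
Complement = 129

129


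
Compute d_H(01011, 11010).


XOR: 10001
Count of 1s: 2

2


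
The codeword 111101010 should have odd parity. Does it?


Number of 1s: 6

No, parity error (6 ones)


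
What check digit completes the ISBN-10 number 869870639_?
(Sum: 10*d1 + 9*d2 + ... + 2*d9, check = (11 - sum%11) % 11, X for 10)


Weighted sum: 355
355 mod 11 = 3

Check digit: 8


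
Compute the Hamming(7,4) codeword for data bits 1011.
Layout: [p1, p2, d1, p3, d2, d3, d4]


Parity bits: p1=0, p2=1, p3=0

0110011


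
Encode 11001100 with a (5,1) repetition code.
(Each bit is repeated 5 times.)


Each bit -> 5 copies

1111111111000000000011111111110000000000


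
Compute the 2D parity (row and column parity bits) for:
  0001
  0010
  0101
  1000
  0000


Row parities: 11010
Column parities: 1110

Row P: 11010, Col P: 1110, Corner: 1


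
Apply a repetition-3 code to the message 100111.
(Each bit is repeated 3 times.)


Each bit -> 3 copies

111000000111111111


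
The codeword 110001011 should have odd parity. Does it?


Number of 1s: 5

Yes, parity is correct (5 ones)


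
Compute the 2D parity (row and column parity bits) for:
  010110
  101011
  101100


Row parities: 101
Column parities: 010001

Row P: 101, Col P: 010001, Corner: 0


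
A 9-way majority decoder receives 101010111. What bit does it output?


Ones: 6 out of 9
Threshold: 5

1 (6/9 voted 1)


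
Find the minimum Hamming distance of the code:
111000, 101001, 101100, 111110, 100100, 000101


Comparing all pairs, minimum distance: 1
Can detect 0 errors, correct 0 errors

1


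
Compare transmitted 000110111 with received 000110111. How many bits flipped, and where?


XOR: 000000000

0 errors (received matches sent)


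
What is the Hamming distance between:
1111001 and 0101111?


XOR: 1010110
Count of 1s: 4

4


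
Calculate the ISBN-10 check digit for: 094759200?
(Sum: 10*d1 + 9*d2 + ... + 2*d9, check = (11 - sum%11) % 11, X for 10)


Weighted sum: 245
245 mod 11 = 3

Check digit: 8


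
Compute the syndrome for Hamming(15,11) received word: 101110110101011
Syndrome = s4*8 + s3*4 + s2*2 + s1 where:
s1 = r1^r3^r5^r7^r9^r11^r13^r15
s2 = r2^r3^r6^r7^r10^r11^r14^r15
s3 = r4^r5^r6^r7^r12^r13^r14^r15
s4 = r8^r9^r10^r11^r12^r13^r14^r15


s1=1, s2=1, s3=0, s4=1

Syndrome = 11 (error at position 11)


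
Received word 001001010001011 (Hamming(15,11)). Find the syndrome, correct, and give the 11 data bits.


Syndrome = 0: no error detected

Data: 10100001011 (no errors)


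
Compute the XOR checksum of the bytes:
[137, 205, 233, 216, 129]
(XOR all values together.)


XOR chain: 137 ^ 205 ^ 233 ^ 216 ^ 129 = 244

244


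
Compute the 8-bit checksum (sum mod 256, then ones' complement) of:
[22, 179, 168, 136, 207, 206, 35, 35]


Sum = 988 mod 256 = 220
Complement = 35

35


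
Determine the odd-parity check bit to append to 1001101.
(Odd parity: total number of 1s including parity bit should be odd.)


Number of 1s in data: 4
Parity bit: 1

1


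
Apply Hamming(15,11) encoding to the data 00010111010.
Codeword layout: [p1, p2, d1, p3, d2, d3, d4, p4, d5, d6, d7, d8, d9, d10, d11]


Parity bits: p1=0, p2=0, p3=1, p4=0

000100100111010


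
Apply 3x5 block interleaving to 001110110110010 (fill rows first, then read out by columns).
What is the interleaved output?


Matrix:
  00111
  01101
  10010
Read columns: 001010110101110

001010110101110
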